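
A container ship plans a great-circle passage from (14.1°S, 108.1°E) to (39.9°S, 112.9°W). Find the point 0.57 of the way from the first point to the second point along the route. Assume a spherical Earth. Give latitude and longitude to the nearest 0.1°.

Write both endpoints as unit vectors p₁, p₂ with components (cos φ cos λ, cos φ sin λ, sin φ).
The central angle between the endpoints is δ = arccos(p₁·p₂) ≈ 1.988 rad (113.9°).
Interpolate at f = 0.57 with slerp weights a = sin((1−f)δ)/sin δ ≈ 0.825, b = sin(fδ)/sin δ ≈ 0.991.
p = a·p₁ + b·p₂ ≈ (-0.544, 0.061, -0.837); φ = arcsin(p_z) ≈ -56.78°, λ = atan2(p_y, p_x) ≈ 173.64°.

≈ (56.8°S, 173.6°E)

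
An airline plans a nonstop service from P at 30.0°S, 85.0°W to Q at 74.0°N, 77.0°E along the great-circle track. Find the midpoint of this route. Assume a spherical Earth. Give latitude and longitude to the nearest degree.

≈ 37°N, 77°W

Convert each endpoint to a unit vector on the sphere (x = cos φ cos λ, y = cos φ sin λ, z = sin φ).
The central angle between the endpoints is δ = arccos(p₁·p₂) ≈ 2.357 rad (135.0°).
Interpolate at f = 1/2 with slerp weights a = sin((1−f)δ)/sin δ ≈ 1.308, b = sin(fδ)/sin δ ≈ 1.308.
p = a·p₁ + b·p₂ ≈ (0.180, -0.777, 0.603); φ = arcsin(p_z) ≈ 37.10°, λ = atan2(p_y, p_x) ≈ -76.97°.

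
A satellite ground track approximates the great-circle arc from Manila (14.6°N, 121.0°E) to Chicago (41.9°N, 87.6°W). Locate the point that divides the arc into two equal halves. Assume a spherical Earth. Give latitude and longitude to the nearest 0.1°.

Write both endpoints as unit vectors p₁, p₂ with components (cos φ cos λ, cos φ sin λ, sin φ).
The central angle between the endpoints is δ = arccos(p₁·p₂) ≈ 2.053 rad (117.6°).
Interpolate at f = 1/2 with slerp weights a = sin((1−f)δ)/sin δ ≈ 0.966, b = sin(fδ)/sin δ ≈ 0.966.
p = a·p₁ + b·p₂ ≈ (-0.451, 0.083, 0.889); φ = arcsin(p_z) ≈ 62.69°, λ = atan2(p_y, p_x) ≈ 169.59°.

≈ 62.7°N, 169.6°E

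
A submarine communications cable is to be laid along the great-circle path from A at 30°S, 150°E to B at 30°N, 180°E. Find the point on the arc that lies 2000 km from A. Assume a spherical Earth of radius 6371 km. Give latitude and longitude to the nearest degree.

The haversine formula gives a central angle δ ≈ 1.160 rad (66.5°) between the endpoints. The total great-circle distance is δ·R ≈ 1.160 × 6371 ≈ 7389 km, so the target fraction is f = 2000/7389 ≈ 0.271.
Interpolate at f ≈ 0.271 with slerp weights a = sin((1−f)δ)/sin δ ≈ 0.817, b = sin(fδ)/sin δ ≈ 0.337.
p = a·p₁ + b·p₂ ≈ (-0.904, 0.354, -0.240); φ = arcsin(p_z) ≈ -13.88°, λ = atan2(p_y, p_x) ≈ 158.64°.

≈ 14°S, 159°E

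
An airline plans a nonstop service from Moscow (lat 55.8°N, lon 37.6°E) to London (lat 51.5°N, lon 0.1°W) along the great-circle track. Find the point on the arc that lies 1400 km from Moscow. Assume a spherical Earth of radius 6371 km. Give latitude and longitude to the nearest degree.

≈ lat 55°N, lon 15°E

From cos δ = sin φ₁ sin φ₂ + cos φ₁ cos φ₂ cos Δλ, the central angle is δ ≈ 0.392 rad (22.5°). The total great-circle distance is δ·R ≈ 0.392 × 6371 ≈ 2498 km, so the target fraction is f = 1400/2498 ≈ 0.561.
Interpolate at f ≈ 0.561 with slerp weights a = sin((1−f)δ)/sin δ ≈ 0.449, b = sin(fδ)/sin δ ≈ 0.571.
p = a·p₁ + b·p₂ ≈ (0.555, 0.153, 0.818); φ = arcsin(p_z) ≈ 54.85°, λ = atan2(p_y, p_x) ≈ 15.44°.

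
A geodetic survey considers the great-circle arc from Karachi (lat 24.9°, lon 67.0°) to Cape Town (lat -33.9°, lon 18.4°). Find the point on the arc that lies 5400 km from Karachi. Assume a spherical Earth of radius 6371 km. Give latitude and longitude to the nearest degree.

≈ lat -14°, lon 37°

Write both endpoints as unit vectors p₁, p₂ with components (cos φ cos λ, cos φ sin λ, sin φ).
The central angle between the endpoints is δ = arccos(p₁·p₂) ≈ 1.305 rad (74.7°). The total great-circle distance is δ·R ≈ 1.305 × 6371 ≈ 8312 km, so the target fraction is f = 5400/8312 ≈ 0.650.
Interpolate at f ≈ 0.650 with slerp weights a = sin((1−f)δ)/sin δ ≈ 0.457, b = sin(fδ)/sin δ ≈ 0.777.
p = a·p₁ + b·p₂ ≈ (0.774, 0.585, -0.241); φ = arcsin(p_z) ≈ -13.93°, λ = atan2(p_y, p_x) ≈ 37.10°.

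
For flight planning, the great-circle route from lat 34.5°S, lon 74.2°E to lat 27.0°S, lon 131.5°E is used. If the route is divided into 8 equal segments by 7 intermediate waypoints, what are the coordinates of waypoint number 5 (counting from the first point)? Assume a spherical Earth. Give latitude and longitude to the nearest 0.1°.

≈ lat 32.9°S, lon 111.3°E

Convert each endpoint to a unit vector on the sphere (x = cos φ cos λ, y = cos φ sin λ, z = sin φ).
The central angle between the endpoints is δ = arccos(p₁·p₂) ≈ 0.858 rad (49.2°).
Interpolate at f = 5/8 with slerp weights a = sin((1−f)δ)/sin δ ≈ 0.418, b = sin(fδ)/sin δ ≈ 0.675.
p = a·p₁ + b·p₂ ≈ (-0.305, 0.782, -0.543); φ = arcsin(p_z) ≈ -32.91°, λ = atan2(p_y, p_x) ≈ 111.30°.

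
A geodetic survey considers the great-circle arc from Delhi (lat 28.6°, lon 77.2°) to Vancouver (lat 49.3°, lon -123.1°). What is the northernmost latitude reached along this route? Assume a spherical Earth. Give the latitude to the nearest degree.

The great circle lies in the plane with unit normal n̂ = (p₁ × p₂)/|p₁ × p₂|.
Here n̂_z ≈ +0.202; the vertex latitude is φ_max = arccos|n̂_z| ≈ 78.4°.

≈ 78°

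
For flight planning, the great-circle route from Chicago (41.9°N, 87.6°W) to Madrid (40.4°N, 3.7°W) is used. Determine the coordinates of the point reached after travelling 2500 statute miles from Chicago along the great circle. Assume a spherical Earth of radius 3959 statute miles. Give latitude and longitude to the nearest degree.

Convert each endpoint to a unit vector on the sphere (x = cos φ cos λ, y = cos φ sin λ, z = sin φ).
The central angle between the endpoints is δ = arccos(p₁·p₂) ≈ 1.055 rad (60.5°). The total great-circle distance is δ·R ≈ 1.055 × 3959 ≈ 4177 mi, so the target fraction is f = 2500/4177 ≈ 0.598.
Interpolate at f ≈ 0.598 with slerp weights a = sin((1−f)δ)/sin δ ≈ 0.473, b = sin(fδ)/sin δ ≈ 0.679.
p = a·p₁ + b·p₂ ≈ (0.530, -0.385, 0.755); φ = arcsin(p_z) ≈ 49.06°, λ = atan2(p_y, p_x) ≈ -35.96°.

≈ 49°N, 36°W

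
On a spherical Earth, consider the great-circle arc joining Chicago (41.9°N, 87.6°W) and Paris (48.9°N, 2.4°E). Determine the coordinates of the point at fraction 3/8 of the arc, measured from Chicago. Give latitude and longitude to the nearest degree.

≈ (53°N, 59°W)

The haversine formula gives a central angle δ ≈ 1.043 rad (59.8°) between the endpoints.
Interpolate at f = 3/8 with slerp weights a = sin((1−f)δ)/sin δ ≈ 0.702, b = sin(fδ)/sin δ ≈ 0.441.
p = a·p₁ + b·p₂ ≈ (0.312, -0.510, 0.802); φ = arcsin(p_z) ≈ 53.28°, λ = atan2(p_y, p_x) ≈ -58.57°.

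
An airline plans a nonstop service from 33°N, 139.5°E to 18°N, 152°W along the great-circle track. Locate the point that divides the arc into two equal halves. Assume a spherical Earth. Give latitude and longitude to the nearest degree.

≈ 30°N, 176°E

Write both endpoints as unit vectors p₁, p₂ with components (cos φ cos λ, cos φ sin λ, sin φ).
The central angle between the endpoints is δ = arccos(p₁·p₂) ≈ 1.092 rad (62.6°).
Interpolate at f = 1/2 with slerp weights a = sin((1−f)δ)/sin δ ≈ 0.585, b = sin(fδ)/sin δ ≈ 0.585.
p = a·p₁ + b·p₂ ≈ (-0.864, 0.057, 0.499); φ = arcsin(p_z) ≈ 29.96°, λ = atan2(p_y, p_x) ≈ 176.20°.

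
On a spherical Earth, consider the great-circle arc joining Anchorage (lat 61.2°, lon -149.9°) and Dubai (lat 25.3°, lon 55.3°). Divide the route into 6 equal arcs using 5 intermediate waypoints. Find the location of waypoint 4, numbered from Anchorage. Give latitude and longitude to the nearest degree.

≈ lat 55°, lon 66°

Convert each endpoint to a unit vector on the sphere (x = cos φ cos λ, y = cos φ sin λ, z = sin φ).
The central angle between the endpoints is δ = arccos(p₁·p₂) ≈ 1.590 rad (91.1°).
Interpolate at f = 4/6 with slerp weights a = sin((1−f)δ)/sin δ ≈ 0.506, b = sin(fδ)/sin δ ≈ 0.873.
p = a·p₁ + b·p₂ ≈ (0.238, 0.526, 0.816); φ = arcsin(p_z) ≈ 54.70°, λ = atan2(p_y, p_x) ≈ 65.64°.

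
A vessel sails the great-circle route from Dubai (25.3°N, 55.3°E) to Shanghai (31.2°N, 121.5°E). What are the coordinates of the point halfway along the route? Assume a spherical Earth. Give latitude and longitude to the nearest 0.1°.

Write both endpoints as unit vectors p₁, p₂ with components (cos φ cos λ, cos φ sin λ, sin φ).
The central angle between the endpoints is δ = arccos(p₁·p₂) ≈ 1.008 rad (57.8°).
Interpolate at f = 1/2 with slerp weights a = sin((1−f)δ)/sin δ ≈ 0.571, b = sin(fδ)/sin δ ≈ 0.571.
p = a·p₁ + b·p₂ ≈ (0.039, 0.841, 0.540); φ = arcsin(p_z) ≈ 32.67°, λ = atan2(p_y, p_x) ≈ 87.37°.

≈ 32.7°N, 87.4°E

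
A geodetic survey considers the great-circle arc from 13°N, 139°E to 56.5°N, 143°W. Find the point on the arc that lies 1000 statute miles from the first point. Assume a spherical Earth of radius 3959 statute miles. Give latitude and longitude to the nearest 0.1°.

Convert each endpoint to a unit vector on the sphere (x = cos φ cos λ, y = cos φ sin λ, z = sin φ).
The central angle between the endpoints is δ = arccos(p₁·p₂) ≈ 1.267 rad (72.6°). The total great-circle distance is δ·R ≈ 1.267 × 3959 ≈ 5015 mi, so the target fraction is f = 1000/5015 ≈ 0.199.
Interpolate at f ≈ 0.199 with slerp weights a = sin((1−f)δ)/sin δ ≈ 0.890, b = sin(fδ)/sin δ ≈ 0.262.
p = a·p₁ + b·p₂ ≈ (-0.770, 0.482, 0.419); φ = arcsin(p_z) ≈ 24.75°, λ = atan2(p_y, p_x) ≈ 147.96°.

≈ 24.7°N, 148.0°E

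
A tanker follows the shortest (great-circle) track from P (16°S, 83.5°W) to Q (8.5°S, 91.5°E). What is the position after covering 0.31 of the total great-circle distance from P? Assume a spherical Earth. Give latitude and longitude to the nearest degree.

≈ (62°S, 65°W)

Convert each endpoint to a unit vector on the sphere (x = cos φ cos λ, y = cos φ sin λ, z = sin φ).
The central angle between the endpoints is δ = arccos(p₁·p₂) ≈ 2.705 rad (155.0°).
Interpolate at f = 0.31 with slerp weights a = sin((1−f)δ)/sin δ ≈ 2.264, b = sin(fδ)/sin δ ≈ 1.760.
p = a·p₁ + b·p₂ ≈ (0.201, -0.422, -0.884); φ = arcsin(p_z) ≈ -62.15°, λ = atan2(p_y, p_x) ≈ -64.55°.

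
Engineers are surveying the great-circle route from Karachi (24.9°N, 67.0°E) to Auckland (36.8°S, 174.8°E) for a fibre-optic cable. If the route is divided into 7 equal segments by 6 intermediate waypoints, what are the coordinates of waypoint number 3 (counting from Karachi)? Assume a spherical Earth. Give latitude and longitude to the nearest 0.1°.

The haversine formula gives a central angle δ ≈ 2.065 rad (118.3°) between the endpoints.
Interpolate at f = 3/7 with slerp weights a = sin((1−f)δ)/sin δ ≈ 1.050, b = sin(fδ)/sin δ ≈ 0.879.
p = a·p₁ + b·p₂ ≈ (-0.329, 0.941, -0.084); φ = arcsin(p_z) ≈ -4.84°, λ = atan2(p_y, p_x) ≈ 109.27°.

≈ 4.8°S, 109.3°E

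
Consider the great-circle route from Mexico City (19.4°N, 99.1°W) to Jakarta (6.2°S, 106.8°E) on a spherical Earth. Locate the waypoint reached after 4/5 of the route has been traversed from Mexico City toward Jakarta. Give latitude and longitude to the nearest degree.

Convert each endpoint to a unit vector on the sphere (x = cos φ cos λ, y = cos φ sin λ, z = sin φ).
The central angle between the endpoints is δ = arccos(p₁·p₂) ≈ 2.645 rad (151.6°).
Interpolate at f = 4/5 with slerp weights a = sin((1−f)δ)/sin δ ≈ 1.060, b = sin(fδ)/sin δ ≈ 1.796.
p = a·p₁ + b·p₂ ≈ (-0.674, 0.722, 0.158); φ = arcsin(p_z) ≈ 9.10°, λ = atan2(p_y, p_x) ≈ 133.05°.

≈ 9°N, 133°E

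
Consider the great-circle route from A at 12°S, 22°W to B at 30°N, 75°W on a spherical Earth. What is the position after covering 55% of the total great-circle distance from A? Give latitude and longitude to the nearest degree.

≈ 12°N, 49°W

From cos δ = sin φ₁ sin φ₂ + cos φ₁ cos φ₂ cos Δλ, the central angle is δ ≈ 1.153 rad (66.1°).
Interpolate at f = 0.55 with slerp weights a = sin((1−f)δ)/sin δ ≈ 0.543, b = sin(fδ)/sin δ ≈ 0.648.
p = a·p₁ + b·p₂ ≈ (0.637, -0.741, 0.211); φ = arcsin(p_z) ≈ 12.20°, λ = atan2(p_y, p_x) ≈ -49.30°.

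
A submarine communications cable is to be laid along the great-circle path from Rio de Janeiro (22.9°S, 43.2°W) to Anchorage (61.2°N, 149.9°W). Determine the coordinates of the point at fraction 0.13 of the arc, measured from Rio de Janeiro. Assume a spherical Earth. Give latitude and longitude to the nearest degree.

Write both endpoints as unit vectors p₁, p₂ with components (cos φ cos λ, cos φ sin λ, sin φ).
The central angle between the endpoints is δ = arccos(p₁·p₂) ≈ 2.058 rad (117.9°).
Interpolate at f = 0.13 with slerp weights a = sin((1−f)δ)/sin δ ≈ 1.105, b = sin(fδ)/sin δ ≈ 0.299.
p = a·p₁ + b·p₂ ≈ (0.617, -0.769, -0.168); φ = arcsin(p_z) ≈ -9.65°, λ = atan2(p_y, p_x) ≈ -51.25°.

≈ 10°S, 51°W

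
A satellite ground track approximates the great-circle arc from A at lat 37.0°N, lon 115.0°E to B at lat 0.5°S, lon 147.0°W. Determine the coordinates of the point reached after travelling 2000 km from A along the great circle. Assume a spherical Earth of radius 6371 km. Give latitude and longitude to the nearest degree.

≈ lat 36°N, lon 137°E

Convert each endpoint to a unit vector on the sphere (x = cos φ cos λ, y = cos φ sin λ, z = sin φ).
The central angle between the endpoints is δ = arccos(p₁·p₂) ≈ 1.687 rad (96.7°). The total great-circle distance is δ·R ≈ 1.687 × 6371 ≈ 10751 km, so the target fraction is f = 2000/10751 ≈ 0.186.
Interpolate at f ≈ 0.186 with slerp weights a = sin((1−f)δ)/sin δ ≈ 0.987, b = sin(fδ)/sin δ ≈ 0.311.
p = a·p₁ + b·p₂ ≈ (-0.594, 0.545, 0.591); φ = arcsin(p_z) ≈ 36.26°, λ = atan2(p_y, p_x) ≈ 137.45°.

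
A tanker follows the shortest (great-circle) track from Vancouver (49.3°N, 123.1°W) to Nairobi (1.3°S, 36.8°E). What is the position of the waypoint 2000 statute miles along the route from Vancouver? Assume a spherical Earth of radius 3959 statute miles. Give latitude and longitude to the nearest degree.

Convert each endpoint to a unit vector on the sphere (x = cos φ cos λ, y = cos φ sin λ, z = sin φ).
The central angle between the endpoints is δ = arccos(p₁·p₂) ≈ 2.252 rad (129.0°). The total great-circle distance is δ·R ≈ 2.252 × 3959 ≈ 8914 mi, so the target fraction is f = 2000/8914 ≈ 0.224.
Interpolate at f ≈ 0.224 with slerp weights a = sin((1−f)δ)/sin δ ≈ 1.267, b = sin(fδ)/sin δ ≈ 0.623.
p = a·p₁ + b·p₂ ≈ (0.047, -0.319, 0.947); φ = arcsin(p_z) ≈ 71.17°, λ = atan2(p_y, p_x) ≈ -81.56°.

≈ 71°N, 82°W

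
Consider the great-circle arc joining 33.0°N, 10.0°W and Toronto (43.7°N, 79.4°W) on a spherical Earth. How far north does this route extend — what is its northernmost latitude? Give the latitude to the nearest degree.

≈ 45°N

The great circle lies in the plane with unit normal n̂ = (p₁ × p₂)/|p₁ × p₂|.
Here n̂_z ≈ -0.703; the vertex latitude is φ_max = arccos|n̂_z| ≈ 45.4°.
Check via Clairaut: cos φ_max = |cos φ₁| · sin C = cos(33.0°)·sin(56.9°) ≈ 0.703, again giving ≈ 45.4°.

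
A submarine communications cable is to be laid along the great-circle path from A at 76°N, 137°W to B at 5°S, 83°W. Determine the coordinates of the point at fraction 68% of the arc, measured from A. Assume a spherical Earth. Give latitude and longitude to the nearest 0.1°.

Convert each endpoint to a unit vector on the sphere (x = cos φ cos λ, y = cos φ sin λ, z = sin φ).
The central angle between the endpoints is δ = arccos(p₁·p₂) ≈ 1.514 rad (86.7°).
Interpolate at f = 0.68 with slerp weights a = sin((1−f)δ)/sin δ ≈ 0.466, b = sin(fδ)/sin δ ≈ 0.858.
p = a·p₁ + b·p₂ ≈ (0.022, -0.926, 0.378); φ = arcsin(p_z) ≈ 22.19°, λ = atan2(p_y, p_x) ≈ -88.66°.

≈ 22.2°N, 88.7°W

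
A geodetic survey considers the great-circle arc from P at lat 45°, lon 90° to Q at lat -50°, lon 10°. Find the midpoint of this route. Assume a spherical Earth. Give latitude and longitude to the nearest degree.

Convert each endpoint to a unit vector on the sphere (x = cos φ cos λ, y = cos φ sin λ, z = sin φ).
The central angle between the endpoints is δ = arccos(p₁·p₂) ≈ 2.052 rad (117.6°).
Interpolate at f = 1/2 with slerp weights a = sin((1−f)δ)/sin δ ≈ 0.965, b = sin(fδ)/sin δ ≈ 0.965.
p = a·p₁ + b·p₂ ≈ (0.611, 0.790, -0.057); φ = arcsin(p_z) ≈ -3.26°, λ = atan2(p_y, p_x) ≈ 52.29°.

≈ lat -3°, lon 52°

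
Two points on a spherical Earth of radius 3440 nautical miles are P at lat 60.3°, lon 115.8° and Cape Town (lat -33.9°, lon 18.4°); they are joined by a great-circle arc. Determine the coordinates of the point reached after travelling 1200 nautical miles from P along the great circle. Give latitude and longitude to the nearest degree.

From cos δ = sin φ₁ sin φ₂ + cos φ₁ cos φ₂ cos Δλ, the central angle is δ ≈ 2.138 rad (122.5°). The total great-circle distance is δ·R ≈ 2.138 × 3440 ≈ 7355 nmi, so the target fraction is f = 1200/7355 ≈ 0.163.
Interpolate at f ≈ 0.163 with slerp weights a = sin((1−f)δ)/sin δ ≈ 1.158, b = sin(fδ)/sin δ ≈ 0.405.
p = a·p₁ + b·p₂ ≈ (0.070, 0.623, 0.779); φ = arcsin(p_z) ≈ 51.21°, λ = atan2(p_y, p_x) ≈ 83.62°.

≈ lat 51°, lon 84°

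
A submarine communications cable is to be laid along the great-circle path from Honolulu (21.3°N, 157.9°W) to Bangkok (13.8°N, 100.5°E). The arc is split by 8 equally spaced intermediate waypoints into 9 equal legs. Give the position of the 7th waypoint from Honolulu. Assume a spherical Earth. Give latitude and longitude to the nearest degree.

Write both endpoints as unit vectors p₁, p₂ with components (cos φ cos λ, cos φ sin λ, sin φ).
The central angle between the endpoints is δ = arccos(p₁·p₂) ≈ 1.666 rad (95.5°).
Interpolate at f = 7/9 with slerp weights a = sin((1−f)δ)/sin δ ≈ 0.364, b = sin(fδ)/sin δ ≈ 0.967.
p = a·p₁ + b·p₂ ≈ (-0.485, 0.796, 0.363); φ = arcsin(p_z) ≈ 21.26°, λ = atan2(p_y, p_x) ≈ 121.36°.

≈ 21°N, 121°E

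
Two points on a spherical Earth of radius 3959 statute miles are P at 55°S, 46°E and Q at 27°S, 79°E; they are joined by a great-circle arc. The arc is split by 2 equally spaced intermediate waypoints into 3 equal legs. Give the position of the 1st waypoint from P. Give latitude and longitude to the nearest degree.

Convert each endpoint to a unit vector on the sphere (x = cos φ cos λ, y = cos φ sin λ, z = sin φ).
The central angle between the endpoints is δ = arccos(p₁·p₂) ≈ 0.643 rad (36.8°).
Interpolate at f = 1/3 with slerp weights a = sin((1−f)δ)/sin δ ≈ 0.693, b = sin(fδ)/sin δ ≈ 0.355.
p = a·p₁ + b·p₂ ≈ (0.337, 0.596, -0.729); φ = arcsin(p_z) ≈ -46.79°, λ = atan2(p_y, p_x) ≈ 60.56°.

≈ 47°S, 61°E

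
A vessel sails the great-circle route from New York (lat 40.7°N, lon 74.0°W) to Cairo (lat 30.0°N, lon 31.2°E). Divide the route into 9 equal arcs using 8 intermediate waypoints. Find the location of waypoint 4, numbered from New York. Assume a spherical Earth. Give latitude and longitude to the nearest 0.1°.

From cos δ = sin φ₁ sin φ₂ + cos φ₁ cos φ₂ cos Δλ, the central angle is δ ≈ 1.416 rad (81.1°).
Interpolate at f = 4/9 with slerp weights a = sin((1−f)δ)/sin δ ≈ 0.717, b = sin(fδ)/sin δ ≈ 0.596.
p = a·p₁ + b·p₂ ≈ (0.591, -0.255, 0.765); φ = arcsin(p_z) ≈ 49.93°, λ = atan2(p_y, p_x) ≈ -23.33°.

≈ lat 49.9°N, lon 23.3°W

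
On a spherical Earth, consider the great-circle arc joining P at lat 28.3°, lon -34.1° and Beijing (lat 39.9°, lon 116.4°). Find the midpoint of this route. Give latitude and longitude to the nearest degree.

≈ lat 69°, lon 27°

Write both endpoints as unit vectors p₁, p₂ with components (cos φ cos λ, cos φ sin λ, sin φ).
The central angle between the endpoints is δ = arccos(p₁·p₂) ≈ 1.859 rad (106.5°).
Interpolate at f = 1/2 with slerp weights a = sin((1−f)δ)/sin δ ≈ 0.836, b = sin(fδ)/sin δ ≈ 0.836.
p = a·p₁ + b·p₂ ≈ (0.324, 0.162, 0.932); φ = arcsin(p_z) ≈ 68.76°, λ = atan2(p_y, p_x) ≈ 26.51°.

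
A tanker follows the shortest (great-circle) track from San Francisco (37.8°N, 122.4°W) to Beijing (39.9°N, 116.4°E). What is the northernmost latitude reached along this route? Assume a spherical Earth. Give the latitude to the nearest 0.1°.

The great circle lies in the plane with unit normal n̂ = (p₁ × p₂)/|p₁ × p₂|.
Here n̂_z ≈ -0.520; the vertex latitude is φ_max = arccos|n̂_z| ≈ 58.7°.
Check via Clairaut: cos φ_max = |cos φ₁| · sin C = cos(37.8°)·sin(41.2°) ≈ 0.520, again giving ≈ 58.7°.

≈ 58.7°N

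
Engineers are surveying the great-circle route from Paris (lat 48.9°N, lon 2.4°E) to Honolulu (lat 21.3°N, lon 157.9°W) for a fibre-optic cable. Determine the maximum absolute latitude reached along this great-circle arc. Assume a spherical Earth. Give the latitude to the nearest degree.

≈ 77°N

The great circle lies in the plane with unit normal n̂ = (p₁ × p₂)/|p₁ × p₂|.
Here n̂_z ≈ -0.217; the vertex latitude is φ_max = arccos|n̂_z| ≈ 77.5°.
Check via Clairaut: cos φ_max = |cos φ₁| · sin C = cos(48.9°)·sin(19.2°) ≈ 0.217, again giving ≈ 77.5°.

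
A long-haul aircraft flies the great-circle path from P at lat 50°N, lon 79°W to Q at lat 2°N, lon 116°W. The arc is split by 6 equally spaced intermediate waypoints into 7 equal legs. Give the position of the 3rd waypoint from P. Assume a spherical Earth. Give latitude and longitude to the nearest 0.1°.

≈ lat 30.6°N, lon 99.2°W

Write both endpoints as unit vectors p₁, p₂ with components (cos φ cos λ, cos φ sin λ, sin φ).
The central angle between the endpoints is δ = arccos(p₁·p₂) ≈ 1.001 rad (57.3°).
Interpolate at f = 3/7 with slerp weights a = sin((1−f)δ)/sin δ ≈ 0.643, b = sin(fδ)/sin δ ≈ 0.494.
p = a·p₁ + b·p₂ ≈ (-0.138, -0.849, 0.510); φ = arcsin(p_z) ≈ 30.64°, λ = atan2(p_y, p_x) ≈ -99.20°.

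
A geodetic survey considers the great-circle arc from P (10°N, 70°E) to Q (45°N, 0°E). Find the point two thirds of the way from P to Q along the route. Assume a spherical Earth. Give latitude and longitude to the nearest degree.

Write both endpoints as unit vectors p₁, p₂ with components (cos φ cos λ, cos φ sin λ, sin φ).
The central angle between the endpoints is δ = arccos(p₁·p₂) ≈ 1.202 rad (68.8°).
Interpolate at f = 2/3 with slerp weights a = sin((1−f)δ)/sin δ ≈ 0.418, b = sin(fδ)/sin δ ≈ 0.770.
p = a·p₁ + b·p₂ ≈ (0.685, 0.387, 0.617); φ = arcsin(p_z) ≈ 38.10°, λ = atan2(p_y, p_x) ≈ 29.45°.

≈ (38°N, 29°E)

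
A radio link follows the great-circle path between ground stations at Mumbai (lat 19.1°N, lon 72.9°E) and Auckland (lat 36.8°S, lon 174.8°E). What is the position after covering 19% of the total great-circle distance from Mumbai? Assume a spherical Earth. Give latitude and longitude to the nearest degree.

≈ lat 7°N, lon 91°E

Convert each endpoint to a unit vector on the sphere (x = cos φ cos λ, y = cos φ sin λ, z = sin φ).
The central angle between the endpoints is δ = arccos(p₁·p₂) ≈ 1.931 rad (110.6°).
Interpolate at f = 0.19 with slerp weights a = sin((1−f)δ)/sin δ ≈ 1.068, b = sin(fδ)/sin δ ≈ 0.383.
p = a·p₁ + b·p₂ ≈ (-0.009, 0.993, 0.120); φ = arcsin(p_z) ≈ 6.90°, λ = atan2(p_y, p_x) ≈ 90.50°.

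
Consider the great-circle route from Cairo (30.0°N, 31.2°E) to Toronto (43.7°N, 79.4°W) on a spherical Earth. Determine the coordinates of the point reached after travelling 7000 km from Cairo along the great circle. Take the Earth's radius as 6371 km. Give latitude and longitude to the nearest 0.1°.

Write both endpoints as unit vectors p₁, p₂ with components (cos φ cos λ, cos φ sin λ, sin φ).
The central angle between the endpoints is δ = arccos(p₁·p₂) ≈ 1.445 rad (82.8°). The total great-circle distance is δ·R ≈ 1.445 × 6371 ≈ 9208 km, so the target fraction is f = 7000/9208 ≈ 0.760.
Interpolate at f ≈ 0.760 with slerp weights a = sin((1−f)δ)/sin δ ≈ 0.342, b = sin(fδ)/sin δ ≈ 0.898.
p = a·p₁ + b·p₂ ≈ (0.373, -0.484, 0.791); φ = arcsin(p_z) ≈ 52.32°, λ = atan2(p_y, p_x) ≈ -52.40°.

≈ 52.3°N, 52.4°W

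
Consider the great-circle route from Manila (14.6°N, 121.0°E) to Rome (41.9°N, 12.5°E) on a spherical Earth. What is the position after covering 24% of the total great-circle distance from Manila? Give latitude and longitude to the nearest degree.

Write both endpoints as unit vectors p₁, p₂ with components (cos φ cos λ, cos φ sin λ, sin φ).
The central angle between the endpoints is δ = arccos(p₁·p₂) ≈ 1.631 rad (93.5°).
Interpolate at f = 0.24 with slerp weights a = sin((1−f)δ)/sin δ ≈ 0.947, b = sin(fδ)/sin δ ≈ 0.382.
p = a·p₁ + b·p₂ ≈ (-0.194, 0.847, 0.494); φ = arcsin(p_z) ≈ 29.61°, λ = atan2(p_y, p_x) ≈ 102.92°.

≈ (30°N, 103°E)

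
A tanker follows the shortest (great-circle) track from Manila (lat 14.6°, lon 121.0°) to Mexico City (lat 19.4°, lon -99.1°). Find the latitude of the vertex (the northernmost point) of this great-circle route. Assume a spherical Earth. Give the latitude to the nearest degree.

≈ 42°

The great circle lies in the plane with unit normal n̂ = (p₁ × p₂)/|p₁ × p₂|.
Here n̂_z ≈ +0.745; the vertex latitude is φ_max = arccos|n̂_z| ≈ 41.8°.
Check via Clairaut: cos φ_max = |cos φ₁| · sin C = cos(14.6°)·sin(50.4°) ≈ 0.745, again giving ≈ 41.8°.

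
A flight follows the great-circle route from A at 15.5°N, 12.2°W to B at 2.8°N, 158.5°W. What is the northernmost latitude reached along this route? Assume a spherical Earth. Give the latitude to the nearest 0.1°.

The great circle lies in the plane with unit normal n̂ = (p₁ × p₂)/|p₁ × p₂|.
Here n̂_z ≈ -0.867; the vertex latitude is φ_max = arccos|n̂_z| ≈ 29.9°.
Check via Clairaut: cos φ_max = |cos φ₁| · sin C = cos(15.5°)·sin(64.1°) ≈ 0.867, again giving ≈ 29.9°.

≈ 29.9°N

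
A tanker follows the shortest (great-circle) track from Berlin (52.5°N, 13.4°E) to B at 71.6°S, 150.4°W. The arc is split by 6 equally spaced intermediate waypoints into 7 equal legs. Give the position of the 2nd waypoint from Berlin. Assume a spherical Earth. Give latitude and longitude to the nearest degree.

≈ 8°N, 3°E

Convert each endpoint to a unit vector on the sphere (x = cos φ cos λ, y = cos φ sin λ, z = sin φ).
The central angle between the endpoints is δ = arccos(p₁·p₂) ≈ 2.786 rad (159.6°).
Interpolate at f = 2/7 with slerp weights a = sin((1−f)δ)/sin δ ≈ 2.621, b = sin(fδ)/sin δ ≈ 2.050.
p = a·p₁ + b·p₂ ≈ (0.990, 0.050, 0.134); φ = arcsin(p_z) ≈ 7.71°, λ = atan2(p_y, p_x) ≈ 2.90°.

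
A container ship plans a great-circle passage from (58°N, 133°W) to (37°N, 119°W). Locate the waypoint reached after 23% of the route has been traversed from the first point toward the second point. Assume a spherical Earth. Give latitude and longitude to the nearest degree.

Convert each endpoint to a unit vector on the sphere (x = cos φ cos λ, y = cos φ sin λ, z = sin φ).
The central angle between the endpoints is δ = arccos(p₁·p₂) ≈ 0.400 rad (22.9°).
Interpolate at f = 0.23 with slerp weights a = sin((1−f)δ)/sin δ ≈ 0.778, b = sin(fδ)/sin δ ≈ 0.236.
p = a·p₁ + b·p₂ ≈ (-0.373, -0.466, 0.802); φ = arcsin(p_z) ≈ 53.34°, λ = atan2(p_y, p_x) ≈ -128.62°.

≈ (53°N, 129°W)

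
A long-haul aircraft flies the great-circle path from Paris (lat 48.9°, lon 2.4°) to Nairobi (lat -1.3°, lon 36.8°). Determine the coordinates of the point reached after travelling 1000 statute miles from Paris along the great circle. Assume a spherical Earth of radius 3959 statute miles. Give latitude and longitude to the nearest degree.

From cos δ = sin φ₁ sin φ₂ + cos φ₁ cos φ₂ cos Δλ, the central angle is δ ≈ 1.018 rad (58.3°). The total great-circle distance is δ·R ≈ 1.018 × 3959 ≈ 4030 mi, so the target fraction is f = 1000/4030 ≈ 0.248.
Interpolate at f ≈ 0.248 with slerp weights a = sin((1−f)δ)/sin δ ≈ 0.814, b = sin(fδ)/sin δ ≈ 0.294.
p = a·p₁ + b·p₂ ≈ (0.770, 0.198, 0.607); φ = arcsin(p_z) ≈ 37.36°, λ = atan2(p_y, p_x) ≈ 14.44°.

≈ lat 37°, lon 14°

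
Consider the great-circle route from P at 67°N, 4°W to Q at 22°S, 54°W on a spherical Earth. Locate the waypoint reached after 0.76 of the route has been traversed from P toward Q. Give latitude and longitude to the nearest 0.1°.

Convert each endpoint to a unit vector on the sphere (x = cos φ cos λ, y = cos φ sin λ, z = sin φ).
The central angle between the endpoints is δ = arccos(p₁·p₂) ≈ 1.683 rad (96.4°).
Interpolate at f = 0.76 with slerp weights a = sin((1−f)δ)/sin δ ≈ 0.396, b = sin(fδ)/sin δ ≈ 0.964.
p = a·p₁ + b·p₂ ≈ (0.679, -0.734, 0.003); φ = arcsin(p_z) ≈ 0.17°, λ = atan2(p_y, p_x) ≈ -47.20°.

≈ 0.2°N, 47.2°W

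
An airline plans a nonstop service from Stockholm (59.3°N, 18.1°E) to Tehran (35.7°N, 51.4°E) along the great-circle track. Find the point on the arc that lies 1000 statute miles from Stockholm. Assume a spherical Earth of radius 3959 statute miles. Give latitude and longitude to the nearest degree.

The haversine formula gives a central angle δ ≈ 0.558 rad (32.0°) between the endpoints. The total great-circle distance is δ·R ≈ 0.558 × 3959 ≈ 2209 mi, so the target fraction is f = 1000/2209 ≈ 0.453.
Interpolate at f ≈ 0.453 with slerp weights a = sin((1−f)δ)/sin δ ≈ 0.568, b = sin(fδ)/sin δ ≈ 0.472.
p = a·p₁ + b·p₂ ≈ (0.515, 0.390, 0.764); φ = arcsin(p_z) ≈ 49.79°, λ = atan2(p_y, p_x) ≈ 37.12°.

≈ 50°N, 37°E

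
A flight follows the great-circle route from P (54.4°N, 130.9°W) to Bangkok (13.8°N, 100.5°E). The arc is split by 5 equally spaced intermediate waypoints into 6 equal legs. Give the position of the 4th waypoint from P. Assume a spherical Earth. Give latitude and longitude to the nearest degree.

Convert each endpoint to a unit vector on the sphere (x = cos φ cos λ, y = cos φ sin λ, z = sin φ).
The central angle between the endpoints is δ = arccos(p₁·p₂) ≈ 1.730 rad (99.1°).
Interpolate at f = 4/6 with slerp weights a = sin((1−f)δ)/sin δ ≈ 0.552, b = sin(fδ)/sin δ ≈ 0.926.
p = a·p₁ + b·p₂ ≈ (-0.374, 0.641, 0.670); φ = arcsin(p_z) ≈ 42.06°, λ = atan2(p_y, p_x) ≈ 120.28°.

≈ (42°N, 120°E)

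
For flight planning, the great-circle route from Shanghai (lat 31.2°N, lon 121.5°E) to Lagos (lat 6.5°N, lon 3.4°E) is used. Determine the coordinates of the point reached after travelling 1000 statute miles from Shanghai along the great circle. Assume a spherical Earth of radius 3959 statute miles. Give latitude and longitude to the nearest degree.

From cos δ = sin φ₁ sin φ₂ + cos φ₁ cos φ₂ cos Δλ, the central angle is δ ≈ 1.919 rad (110.0°). The total great-circle distance is δ·R ≈ 1.919 × 3959 ≈ 7599 mi, so the target fraction is f = 1000/7599 ≈ 0.132.
Interpolate at f ≈ 0.132 with slerp weights a = sin((1−f)δ)/sin δ ≈ 1.059, b = sin(fδ)/sin δ ≈ 0.266.
p = a·p₁ + b·p₂ ≈ (-0.210, 0.788, 0.579); φ = arcsin(p_z) ≈ 35.36°, λ = atan2(p_y, p_x) ≈ 104.89°.

≈ lat 35°N, lon 105°E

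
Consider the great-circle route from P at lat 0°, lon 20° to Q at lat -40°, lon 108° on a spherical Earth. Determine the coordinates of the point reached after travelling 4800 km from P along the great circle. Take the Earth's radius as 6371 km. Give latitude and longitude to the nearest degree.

The haversine formula gives a central angle δ ≈ 1.544 rad (88.5°) between the endpoints. The total great-circle distance is δ·R ≈ 1.544 × 6371 ≈ 9837 km, so the target fraction is f = 4800/9837 ≈ 0.488.
Interpolate at f ≈ 0.488 with slerp weights a = sin((1−f)δ)/sin δ ≈ 0.711, b = sin(fδ)/sin δ ≈ 0.684.
p = a·p₁ + b·p₂ ≈ (0.506, 0.742, -0.440); φ = arcsin(p_z) ≈ -26.10°, λ = atan2(p_y, p_x) ≈ 55.69°.

≈ lat -26°, lon 56°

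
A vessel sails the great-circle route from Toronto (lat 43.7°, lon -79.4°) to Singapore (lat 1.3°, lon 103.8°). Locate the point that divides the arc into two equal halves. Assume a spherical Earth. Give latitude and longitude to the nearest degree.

≈ lat 69°, lon 112°

Write both endpoints as unit vectors p₁, p₂ with components (cos φ cos λ, cos φ sin λ, sin φ).
The central angle between the endpoints is δ = arccos(p₁·p₂) ≈ 2.355 rad (134.9°).
Interpolate at f = 1/2 with slerp weights a = sin((1−f)δ)/sin δ ≈ 1.304, b = sin(fδ)/sin δ ≈ 1.304.
p = a·p₁ + b·p₂ ≈ (-0.138, 0.339, 0.931); φ = arcsin(p_z) ≈ 68.52°, λ = atan2(p_y, p_x) ≈ 112.06°.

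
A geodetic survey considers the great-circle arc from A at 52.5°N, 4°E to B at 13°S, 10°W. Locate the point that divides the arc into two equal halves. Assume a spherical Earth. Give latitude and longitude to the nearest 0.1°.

Write both endpoints as unit vectors p₁, p₂ with components (cos φ cos λ, cos φ sin λ, sin φ).
The central angle between the endpoints is δ = arccos(p₁·p₂) ≈ 1.162 rad (66.6°).
Interpolate at f = 1/2 with slerp weights a = sin((1−f)δ)/sin δ ≈ 0.598, b = sin(fδ)/sin δ ≈ 0.598.
p = a·p₁ + b·p₂ ≈ (0.937, -0.076, 0.340); φ = arcsin(p_z) ≈ 19.88°, λ = atan2(p_y, p_x) ≈ -4.62°.

≈ 19.9°N, 4.6°W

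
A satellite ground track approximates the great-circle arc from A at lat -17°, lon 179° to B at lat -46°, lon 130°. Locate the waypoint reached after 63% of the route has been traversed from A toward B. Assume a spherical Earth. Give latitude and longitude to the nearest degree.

≈ lat -38°, lon 152°

Convert each endpoint to a unit vector on the sphere (x = cos φ cos λ, y = cos φ sin λ, z = sin φ).
The central angle between the endpoints is δ = arccos(p₁·p₂) ≈ 0.868 rad (49.7°).
Interpolate at f = 0.63 with slerp weights a = sin((1−f)δ)/sin δ ≈ 0.414, b = sin(fδ)/sin δ ≈ 0.682.
p = a·p₁ + b·p₂ ≈ (-0.700, 0.370, -0.611); φ = arcsin(p_z) ≈ -37.68°, λ = atan2(p_y, p_x) ≈ 152.16°.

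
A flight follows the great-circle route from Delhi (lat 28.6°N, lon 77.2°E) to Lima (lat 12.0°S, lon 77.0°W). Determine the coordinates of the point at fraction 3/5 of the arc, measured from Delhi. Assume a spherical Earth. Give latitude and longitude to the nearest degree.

Convert each endpoint to a unit vector on the sphere (x = cos φ cos λ, y = cos φ sin λ, z = sin φ).
The central angle between the endpoints is δ = arccos(p₁·p₂) ≈ 2.632 rad (150.8°).
Interpolate at f = 3/5 with slerp weights a = sin((1−f)δ)/sin δ ≈ 1.779, b = sin(fδ)/sin δ ≈ 2.048.
p = a·p₁ + b·p₂ ≈ (0.797, -0.429, 0.426); φ = arcsin(p_z) ≈ 25.21°, λ = atan2(p_y, p_x) ≈ -28.28°.

≈ lat 25°N, lon 28°W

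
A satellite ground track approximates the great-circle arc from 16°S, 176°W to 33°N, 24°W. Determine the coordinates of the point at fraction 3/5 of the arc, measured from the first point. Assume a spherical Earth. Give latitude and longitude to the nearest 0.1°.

≈ 37.2°N, 98.9°W

Convert each endpoint to a unit vector on the sphere (x = cos φ cos λ, y = cos φ sin λ, z = sin φ).
The central angle between the endpoints is δ = arccos(p₁·p₂) ≈ 2.610 rad (149.5°).
Interpolate at f = 3/5 with slerp weights a = sin((1−f)δ)/sin δ ≈ 1.705, b = sin(fδ)/sin δ ≈ 1.972.
p = a·p₁ + b·p₂ ≈ (-0.124, -0.787, 0.604); φ = arcsin(p_z) ≈ 37.18°, λ = atan2(p_y, p_x) ≈ -98.93°.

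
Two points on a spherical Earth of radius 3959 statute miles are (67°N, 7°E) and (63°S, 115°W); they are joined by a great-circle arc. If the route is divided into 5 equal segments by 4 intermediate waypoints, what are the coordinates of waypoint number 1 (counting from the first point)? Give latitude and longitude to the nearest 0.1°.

≈ (46.4°N, 38.5°W)

Write both endpoints as unit vectors p₁, p₂ with components (cos φ cos λ, cos φ sin λ, sin φ).
The central angle between the endpoints is δ = arccos(p₁·p₂) ≈ 2.724 rad (156.1°).
Interpolate at f = 1/5 with slerp weights a = sin((1−f)δ)/sin δ ≈ 2.024, b = sin(fδ)/sin δ ≈ 1.279.
p = a·p₁ + b·p₂ ≈ (0.540, -0.430, 0.724); φ = arcsin(p_z) ≈ 46.38°, λ = atan2(p_y, p_x) ≈ -38.53°.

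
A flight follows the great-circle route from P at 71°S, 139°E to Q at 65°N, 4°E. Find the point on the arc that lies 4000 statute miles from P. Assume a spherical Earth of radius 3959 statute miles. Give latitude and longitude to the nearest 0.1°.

Convert each endpoint to a unit vector on the sphere (x = cos φ cos λ, y = cos φ sin λ, z = sin φ).
The central angle between the endpoints is δ = arccos(p₁·p₂) ≈ 2.838 rad (162.6°). The total great-circle distance is δ·R ≈ 2.838 × 3959 ≈ 11235 mi, so the target fraction is f = 4000/11235 ≈ 0.356.
Interpolate at f ≈ 0.356 with slerp weights a = sin((1−f)δ)/sin δ ≈ 3.234, b = sin(fδ)/sin δ ≈ 2.832.
p = a·p₁ + b·p₂ ≈ (0.399, 0.774, -0.491); φ = arcsin(p_z) ≈ -29.41°, λ = atan2(p_y, p_x) ≈ 62.72°.

≈ 29.4°S, 62.7°E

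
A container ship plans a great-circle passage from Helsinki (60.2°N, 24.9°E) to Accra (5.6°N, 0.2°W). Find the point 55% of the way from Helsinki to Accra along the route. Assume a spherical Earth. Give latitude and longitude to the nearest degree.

≈ (31°N, 7°E)

Write both endpoints as unit vectors p₁, p₂ with components (cos φ cos λ, cos φ sin λ, sin φ).
The central angle between the endpoints is δ = arccos(p₁·p₂) ≈ 1.009 rad (57.8°).
Interpolate at f = 0.55 with slerp weights a = sin((1−f)δ)/sin δ ≈ 0.518, b = sin(fδ)/sin δ ≈ 0.623.
p = a·p₁ + b·p₂ ≈ (0.853, 0.106, 0.511); φ = arcsin(p_z) ≈ 30.70°, λ = atan2(p_y, p_x) ≈ 7.10°.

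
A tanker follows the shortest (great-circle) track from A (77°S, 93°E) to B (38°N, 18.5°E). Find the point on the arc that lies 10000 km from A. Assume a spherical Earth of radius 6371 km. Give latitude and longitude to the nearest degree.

Convert each endpoint to a unit vector on the sphere (x = cos φ cos λ, y = cos φ sin λ, z = sin φ).
The central angle between the endpoints is δ = arccos(p₁·p₂) ≈ 2.156 rad (123.5°). The total great-circle distance is δ·R ≈ 2.156 × 6371 ≈ 13737 km, so the target fraction is f = 10000/13737 ≈ 0.728.
Interpolate at f ≈ 0.728 with slerp weights a = sin((1−f)δ)/sin δ ≈ 0.664, b = sin(fδ)/sin δ ≈ 1.200.
p = a·p₁ + b·p₂ ≈ (0.889, 0.449, 0.092); φ = arcsin(p_z) ≈ 5.26°, λ = atan2(p_y, p_x) ≈ 26.81°.

≈ (5°N, 27°E)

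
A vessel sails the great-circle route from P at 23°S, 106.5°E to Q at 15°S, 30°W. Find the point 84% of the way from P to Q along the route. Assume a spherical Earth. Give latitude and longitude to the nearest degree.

Convert each endpoint to a unit vector on the sphere (x = cos φ cos λ, y = cos φ sin λ, z = sin φ).
The central angle between the endpoints is δ = arccos(p₁·p₂) ≈ 2.146 rad (122.9°).
Interpolate at f = 0.84 with slerp weights a = sin((1−f)δ)/sin δ ≈ 0.401, b = sin(fδ)/sin δ ≈ 1.160.
p = a·p₁ + b·p₂ ≈ (0.865, -0.206, -0.457); φ = arcsin(p_z) ≈ -27.19°, λ = atan2(p_y, p_x) ≈ -13.40°.

≈ 27°S, 13°W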